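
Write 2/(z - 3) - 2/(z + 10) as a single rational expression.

Common denominator (z - 3)(z + 10). Numerator: 2(z + 10) - 2(z - 3) = (2z + 20) - (2z - 6) = 26
Result: (26)/[(z - 3)(z + 10)]


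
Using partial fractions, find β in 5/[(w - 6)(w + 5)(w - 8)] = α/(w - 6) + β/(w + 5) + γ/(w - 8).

Cover-up at w = -5: β = 5/[(-5 - 6)(-5 - 8)] = 5/[(-11)(-13)] = 5/143


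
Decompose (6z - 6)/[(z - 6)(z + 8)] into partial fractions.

At z=6: A = (6·6 - 6)/(6 + 8) = 15/7. At z=-8: B = (6·(-8) - 6)/(-8 - 6) = 27/7
Result: (15/7)/(z - 6) + (27/7)/(z + 8)


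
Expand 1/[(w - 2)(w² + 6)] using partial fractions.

Cover-up at w = 2: A = 1/(2² + 6) = 1/10. Then B = -A = -1/10, C = -A·(0 + 2) = -1/5
Result: (1/10)/(w - 2) - ((1/10)w + 1/5)/(w² + 6)


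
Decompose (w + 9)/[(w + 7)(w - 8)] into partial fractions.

At w=-7: P = (1·(-7) + 9)/(-7 - 8) = -2/15. At w=8: Q = (1·8 + 9)/(8 + 7) = 17/15
Result: (-2/15)/(w + 7) + (17/15)/(w - 8)


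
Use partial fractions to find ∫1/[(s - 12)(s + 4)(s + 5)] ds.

Cover-up: P = 1/272, Q = -1/16, R = 1/17. Decomposition: (1/272)/(s - 12) - (1/16)/(s + 4) + (1/17)/(s + 5). Integrate each term: (1/272) ln|(s - 12)| - (1/16) ln|(s + 4)| + (1/17) ln|(s + 5)| + C


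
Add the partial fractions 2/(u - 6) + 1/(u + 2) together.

Common denominator (u - 6)(u + 2). Numerator: 2(u + 2) + 1(u - 6) = (2u + 4) + (u - 6) = 3u - 2
Result: (3u - 2)/[(u - 6)(u + 2)]


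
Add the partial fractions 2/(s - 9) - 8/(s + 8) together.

Common denominator (s - 9)(s + 8). Numerator: 2(s + 8) - 8(s - 9) = (2s + 16) - (8s - 72) = -6s + 88
Result: (-6s + 88)/[(s - 9)(s + 8)]


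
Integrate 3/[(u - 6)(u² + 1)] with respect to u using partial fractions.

Cover-up at u=6: A = 3/(6²+1) = 3/37. Coeff matching: B = -3/37, C = -18/37. Decomposition: (3/37)/(u - 6) - ((3/37)u + 18/37)/(u² + 1). Integrate: linear → ln, quadratic → (1/2)ln + arctan: (3/37) ln|(u - 6)| - (3/74) ln(u² + 1) - (18/37) arctan(u) + C


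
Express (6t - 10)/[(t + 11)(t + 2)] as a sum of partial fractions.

At t=-11: A = (6·(-11) - 10)/(-11 + 2) = 76/9. At t=-2: B = (6·(-2) - 10)/(-2 + 11) = -22/9
Result: (76/9)/(t + 11) - (22/9)/(t + 2)


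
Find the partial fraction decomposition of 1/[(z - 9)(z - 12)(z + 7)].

Using cover-up method: P = -1/48, Q = 1/57, R = 1/304
Result: (-1/48)/(z - 9) + (1/57)/(z - 12) + (1/304)/(z + 7)


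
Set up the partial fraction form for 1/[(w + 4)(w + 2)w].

Three distinct linear factors: α/(w + 4) + β/(w + 2) + γ/w


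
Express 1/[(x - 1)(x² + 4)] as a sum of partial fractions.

Cover-up at x = 1: P = 1/(1² + 4) = 1/5. Then Q = -P = -1/5, R = -P·(0 + 1) = -1/5
Result: (1/5)/(x - 1) - ((1/5)x + 1/5)/(x² + 4)


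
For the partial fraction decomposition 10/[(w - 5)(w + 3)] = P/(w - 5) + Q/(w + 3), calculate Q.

Cover-up at w = -3: Q = 10/(-3 - 5) = -10/8 = -5/4


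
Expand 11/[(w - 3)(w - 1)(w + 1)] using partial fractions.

Using cover-up method: α = 11/8, β = -11/4, γ = 11/8
Result: (11/8)/(w - 3) - (11/4)/(w - 1) + (11/8)/(w + 1)


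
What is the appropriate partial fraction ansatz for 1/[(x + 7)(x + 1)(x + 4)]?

Three distinct linear factors: α/(x + 7) + β/(x + 1) + γ/(x + 4)


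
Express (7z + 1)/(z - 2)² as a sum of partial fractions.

(7z + 1) = A(z - 2) + B. At z = 2: B = 7·2 + 1 = 15. Coeff of z: A = 7
Result: 7/(z - 2) + 15/(z - 2)²


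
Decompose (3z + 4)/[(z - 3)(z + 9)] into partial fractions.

At z=3: α = (3·3 + 4)/(3 + 9) = 13/12. At z=-9: β = (3·(-9) + 4)/(-9 - 3) = 23/12
Result: (13/12)/(z - 3) + (23/12)/(z + 9)


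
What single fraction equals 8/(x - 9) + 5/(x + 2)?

Common denominator (x - 9)(x + 2). Numerator: 8(x + 2) + 5(x - 9) = (8x + 16) + (5x - 45) = 13x - 29
Result: (13x - 29)/[(x - 9)(x + 2)]


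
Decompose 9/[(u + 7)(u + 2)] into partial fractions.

9/(u + 7)(u + 2) = A/(u + 7) + B/(u + 2). A = 9/(-7 + 2) = -9/5, B = 9/(-2 + 7) = 9/5
Result: (-9/5)/(u + 7) + (9/5)/(u + 2)


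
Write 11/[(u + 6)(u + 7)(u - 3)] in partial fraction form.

Using cover-up method: α = -11/9, β = 11/10, γ = 11/90
Result: (-11/9)/(u + 6) + (11/10)/(u + 7) + (11/90)/(u - 3)


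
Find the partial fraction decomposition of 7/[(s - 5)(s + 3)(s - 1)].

Using cover-up method: P = 7/32, Q = 7/32, R = -7/16
Result: (7/32)/(s - 5) + (7/32)/(s + 3) - (7/16)/(s - 1)


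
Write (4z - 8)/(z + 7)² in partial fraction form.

(4z - 8) = P(z + 7) + Q. At z = -7: Q = 4·(-7) - 8 = -36. Coeff of z: P = 4
Result: 4/(z + 7) - 36/(z + 7)²


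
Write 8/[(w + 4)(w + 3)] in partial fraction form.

8/(w + 4)(w + 3) = P/(w + 4) + Q/(w + 3). P = 8/(-4 + 3) = -8, Q = 8/(-3 + 4) = 8
Result: -8/(w + 4) + 8/(w + 3)


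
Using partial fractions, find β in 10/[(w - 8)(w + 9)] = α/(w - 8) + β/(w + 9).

Cover-up at w = -9: β = 10/(-9 - 8) = -10/17


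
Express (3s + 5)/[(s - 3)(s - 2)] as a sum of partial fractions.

At s=3: A = (3·3 + 5)/(3 - 2) = 14. At s=2: B = (3·2 + 5)/(2 - 3) = -11
Result: 14/(s - 3) - 11/(s - 2)


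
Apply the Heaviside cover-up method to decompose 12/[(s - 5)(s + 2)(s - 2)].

Cover (s - 5), s=5: A = 12/[(5 + 2)(5 - 2)] = 4/7. Cover (s + 2), s=-2: B = 12/[(-2 - 5)(-2 - 2)] = 3/7. Cover (s - 2), s=2: C = 12/[(2 - 5)(2 + 2)] = -1.
Result: (4/7)/(s - 5) + (3/7)/(s + 2) - 1/(s - 2)


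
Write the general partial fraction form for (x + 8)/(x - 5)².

Repeated linear factor: P/(x - 5) + Q/(x - 5)²


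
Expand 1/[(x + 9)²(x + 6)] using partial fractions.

Cover-up at x=-6: γ = 1/(-6 + 9)² = 1/9. Cover-up at x=-9: β = 1/(-9 + 6) = -1/3. Comparing x² coeff: α = -γ = -1/9
Result: (-1/9)/(x + 9) - (1/3)/(x + 9)² + (1/9)/(x + 6)


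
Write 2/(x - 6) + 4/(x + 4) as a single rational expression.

Common denominator (x - 6)(x + 4). Numerator: 2(x + 4) + 4(x - 6) = (2x + 8) + (4x - 24) = 6x - 16
Result: (6x - 16)/[(x - 6)(x + 4)]


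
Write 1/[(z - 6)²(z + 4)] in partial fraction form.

Cover-up at z=-4: C = 1/(-4 - 6)² = 1/100. Cover-up at z=6: B = 1/(6 + 4) = 1/10. Comparing z² coeff: A = -C = -1/100
Result: (-1/100)/(z - 6) + (1/10)/(z - 6)² + (1/100)/(z + 4)


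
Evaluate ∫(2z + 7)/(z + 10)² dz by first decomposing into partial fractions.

Decompose: P = 2, Q = 2·(-10) + 7 = -13, so (2z + 7)/(z + 10)² = 2/(z + 10) - 13/(z + 10)². Integrate: ∫ P/(z + 10) dz = 2 ln|(z + 10)|; ∫ Q/(z + 10)² dz = 13/(z + 10). Sum: 2 ln|(z + 10)| + 13/(z + 10) + C


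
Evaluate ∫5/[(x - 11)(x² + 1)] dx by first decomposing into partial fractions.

Cover-up at x=11: A = 5/(11²+1) = 5/122. Coeff matching: B = -5/122, C = -55/122. Decomposition: (5/122)/(x - 11) - ((5/122)x + 55/122)/(x² + 1). Integrate: linear → ln, quadratic → (1/2)ln + arctan: (5/122) ln|(x - 11)| - (5/244) ln(x² + 1) - (55/122) arctan(x) + C


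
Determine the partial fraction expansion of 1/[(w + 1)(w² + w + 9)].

Cover-up at w = -1: α = 1/((-1)² + 1·(-1) + 9) = 1/9. Then β = -α = -1/9, γ = -α·(1 - 1) = 0
Result: (1/9)/(w + 1) - ((1/9)w)/(w² + w + 9)


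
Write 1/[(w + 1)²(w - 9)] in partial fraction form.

Cover-up at w=9: γ = 1/(9 + 1)² = 1/100. Cover-up at w=-1: β = 1/(-1 - 9) = -1/10. Comparing w² coeff: α = -γ = -1/100
Result: (-1/100)/(w + 1) - (1/10)/(w + 1)² + (1/100)/(w - 9)


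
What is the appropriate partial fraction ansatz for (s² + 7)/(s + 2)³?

Repeated linear factor (power 3): P/(s + 2) + Q/(s + 2)² + R/(s + 2)³


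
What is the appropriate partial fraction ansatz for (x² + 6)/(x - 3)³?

Repeated linear factor (power 3): A/(x - 3) + B/(x - 3)² + C/(x - 3)³


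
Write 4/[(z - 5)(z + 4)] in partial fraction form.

4/(z - 5)(z + 4) = A/(z - 5) + B/(z + 4). A = 4/(5 + 4) = 4/9, B = 4/(-4 - 5) = -4/9
Result: (4/9)/(z - 5) - (4/9)/(z + 4)


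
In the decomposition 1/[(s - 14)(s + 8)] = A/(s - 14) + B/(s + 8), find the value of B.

Cover-up at s = -8: B = 1/(-8 - 14) = -1/22


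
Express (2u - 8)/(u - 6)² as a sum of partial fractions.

(2u - 8) = A(u - 6) + B. At u = 6: B = 2·6 - 8 = 4. Coeff of u: A = 2
Result: 2/(u - 6) + 4/(u - 6)²


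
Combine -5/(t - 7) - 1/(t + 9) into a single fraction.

Common denominator (t - 7)(t + 9). Numerator: -5(t + 9) - 1(t - 7) = (-5t - 45) - (t - 7) = -6t - 38
Result: (-6t - 38)/[(t - 7)(t + 9)]


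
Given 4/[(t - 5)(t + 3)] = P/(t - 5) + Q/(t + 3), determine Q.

Cover-up at t = -3: Q = 4/(-3 - 5) = -4/8 = -1/2


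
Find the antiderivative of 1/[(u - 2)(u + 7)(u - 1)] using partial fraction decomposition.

Cover-up: A = 1/9, B = 1/72, C = -1/8. Decomposition: (1/9)/(u - 2) + (1/72)/(u + 7) - (1/8)/(u - 1). Integrate each term: (1/9) ln|(u - 2)| + (1/72) ln|(u + 7)| - (1/8) ln|(u - 1)| + C


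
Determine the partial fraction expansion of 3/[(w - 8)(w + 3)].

3/(w - 8)(w + 3) = α/(w - 8) + β/(w + 3). α = 3/(8 + 3) = 3/11, β = 3/(-3 - 8) = -3/11
Result: (3/11)/(w - 8) - (3/11)/(w + 3)


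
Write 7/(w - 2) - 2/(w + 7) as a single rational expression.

Common denominator (w - 2)(w + 7). Numerator: 7(w + 7) - 2(w - 2) = (7w + 49) - (2w - 4) = 5w + 53
Result: (5w + 53)/[(w - 2)(w + 7)]


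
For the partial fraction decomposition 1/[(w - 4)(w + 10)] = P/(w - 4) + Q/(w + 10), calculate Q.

Cover-up at w = -10: Q = 1/(-10 - 4) = -1/14


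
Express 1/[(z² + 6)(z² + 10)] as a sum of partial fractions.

Coefficient matching gives α = γ = 0, β = 1/(10-6) = 1/4, δ = -β = -1/4
Result: (1/4)/(z² + 6) - (1/4)/(z² + 10)


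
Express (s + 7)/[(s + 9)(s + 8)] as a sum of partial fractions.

At s=-9: P = (1·(-9) + 7)/(-9 + 8) = 2. At s=-8: Q = (1·(-8) + 7)/(-8 + 9) = -1
Result: 2/(s + 9) - 1/(s + 8)


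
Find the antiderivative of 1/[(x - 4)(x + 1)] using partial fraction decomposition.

Decompose: 1/[(x - 4)(x + 1)] = (1/5)/(x - 4) - (1/5)/(x + 1). Integrate each term: (1/5) ln|(x - 4)| - (1/5) ln|(x + 1)| + C


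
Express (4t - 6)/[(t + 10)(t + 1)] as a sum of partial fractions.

At t=-10: α = (4·(-10) - 6)/(-10 + 1) = 46/9. At t=-1: β = (4·(-1) - 6)/(-1 + 10) = -10/9
Result: (46/9)/(t + 10) - (10/9)/(t + 1)


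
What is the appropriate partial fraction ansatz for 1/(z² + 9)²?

Repeated quadratic factor: (Az + B)/(z² + 9) + (Cz + D)/(z² + 9)²


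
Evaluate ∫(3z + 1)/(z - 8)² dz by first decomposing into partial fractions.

Decompose: α = 3, β = 3·8 + 1 = 25, so (3z + 1)/(z - 8)² = 3/(z - 8) + 25/(z - 8)². Integrate: ∫ α/(z - 8) dz = 3 ln|(z - 8)|; ∫ β/(z - 8)² dz = -25/(z - 8). Sum: 3 ln|(z - 8)| - 25/(z - 8) + C


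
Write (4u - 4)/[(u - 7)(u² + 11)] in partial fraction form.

At u=7: P = (4·7 - 4)/(7² + 11) = 2/5. Q = -P = -2/5, R = 4 - 7·P = 6/5
Result: (2/5)/(u - 7) - ((2/5)u - 6/5)/(u² + 11)


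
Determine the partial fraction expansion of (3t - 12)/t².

(3t - 12) = αt + β. At t = 0: β = 3·0 - 12 = -12. Coeff of t: α = 3
Result: 3/t - 12/t²


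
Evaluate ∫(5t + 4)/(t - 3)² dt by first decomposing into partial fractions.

Decompose: α = 5, β = 5·3 + 4 = 19, so (5t + 4)/(t - 3)² = 5/(t - 3) + 19/(t - 3)². Integrate: ∫ α/(t - 3) dt = 5 ln|(t - 3)|; ∫ β/(t - 3)² dt = -19/(t - 3). Sum: 5 ln|(t - 3)| - 19/(t - 3) + C


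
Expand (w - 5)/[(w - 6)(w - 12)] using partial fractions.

At w=6: P = (1·6 - 5)/(6 - 12) = -1/6. At w=12: Q = (1·12 - 5)/(12 - 6) = 7/6
Result: (-1/6)/(w - 6) + (7/6)/(w - 12)


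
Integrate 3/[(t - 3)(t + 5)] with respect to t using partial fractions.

Decompose: 3/[(t - 3)(t + 5)] = (3/8)/(t - 3) - (3/8)/(t + 5). Integrate each term: (3/8) ln|(t - 3)| - (3/8) ln|(t + 5)| + C


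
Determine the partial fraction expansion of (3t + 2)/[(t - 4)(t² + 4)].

At t=4: P = (3·4 + 2)/(4² + 4) = 7/10. Q = -P = -7/10, R = 3 - 4·P = 1/5
Result: (7/10)/(t - 4) - ((7/10)t - 1/5)/(t² + 4)


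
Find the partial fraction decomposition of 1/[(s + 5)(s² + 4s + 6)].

Cover-up at s = -5: P = 1/((-5)² + 4·(-5) + 6) = 1/11. Then Q = -P = -1/11, R = -P·(4 - 5) = 1/11
Result: (1/11)/(s + 5) - ((1/11)s - 1/11)/(s² + 4s + 6)


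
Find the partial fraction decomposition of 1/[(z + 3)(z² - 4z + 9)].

Cover-up at z = -3: P = 1/((-3)² - 4·(-3) + 9) = 1/30. Then Q = -P = -1/30, R = -P·(-4 - 3) = 7/30
Result: (1/30)/(z + 3) - ((1/30)z - 7/30)/(z² - 4z + 9)


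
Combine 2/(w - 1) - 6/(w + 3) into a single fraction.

Common denominator (w - 1)(w + 3). Numerator: 2(w + 3) - 6(w - 1) = (2w + 6) - (6w - 6) = -4w + 12
Result: (-4w + 12)/[(w - 1)(w + 3)]


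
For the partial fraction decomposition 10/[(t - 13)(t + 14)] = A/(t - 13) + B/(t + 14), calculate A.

Cover-up at t = 13: A = 10/(13 + 14) = 10/27


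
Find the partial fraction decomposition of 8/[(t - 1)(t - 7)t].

Using cover-up method: A = -4/3, B = 4/21, C = 8/7
Result: (-4/3)/(t - 1) + (4/21)/(t - 7) + (8/7)/t


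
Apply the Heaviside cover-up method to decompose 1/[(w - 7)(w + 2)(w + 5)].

Cover (w - 7), w=7: α = 1/[(7 + 2)(7 + 5)] = 1/108. Cover (w + 2), w=-2: β = 1/[(-2 - 7)(-2 + 5)] = -1/27. Cover (w + 5), w=-5: γ = 1/[(-5 - 7)(-5 + 2)] = 1/36.
Result: (1/108)/(w - 7) - (1/27)/(w + 2) + (1/36)/(w + 5)


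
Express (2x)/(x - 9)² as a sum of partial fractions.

(2x) = P(x - 9) + Q. At x = 9: Q = 2·9 + 0 = 18. Coeff of x: P = 2
Result: 2/(x - 9) + 18/(x - 9)²


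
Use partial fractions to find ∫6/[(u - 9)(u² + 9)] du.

Cover-up at u=9: A = 6/(9²+9) = 1/15. Coeff matching: B = -1/15, C = -3/5. Decomposition: (1/15)/(u - 9) - ((1/15)u + 3/5)/(u² + 9). Integrate: linear → ln, quadratic → (1/2)ln + arctan: (1/15) ln|(u - 9)| - (1/30) ln(u² + 9) - (1/5) arctan(u/3) + C


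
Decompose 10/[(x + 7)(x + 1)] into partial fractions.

10/(x + 7)(x + 1) = α/(x + 7) + β/(x + 1). α = 10/(-7 + 1) = -5/3, β = 10/(-1 + 7) = 5/3
Result: (-5/3)/(x + 7) + (5/3)/(x + 1)


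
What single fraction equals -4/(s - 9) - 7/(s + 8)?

Common denominator (s - 9)(s + 8). Numerator: -4(s + 8) - 7(s - 9) = (-4s - 32) - (7s - 63) = -11s + 31
Result: (-11s + 31)/[(s - 9)(s + 8)]


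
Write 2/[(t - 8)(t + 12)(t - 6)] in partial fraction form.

Using cover-up method: P = 1/20, Q = 1/180, R = -1/18
Result: (1/20)/(t - 8) + (1/180)/(t + 12) - (1/18)/(t - 6)


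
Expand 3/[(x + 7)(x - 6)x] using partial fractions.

Using cover-up method: P = 3/91, Q = 1/26, R = -1/14
Result: (3/91)/(x + 7) + (1/26)/(x - 6) - (1/14)/x


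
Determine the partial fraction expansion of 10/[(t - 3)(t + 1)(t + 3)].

Using cover-up method: P = 5/12, Q = -5/4, R = 5/6
Result: (5/12)/(t - 3) - (5/4)/(t + 1) + (5/6)/(t + 3)


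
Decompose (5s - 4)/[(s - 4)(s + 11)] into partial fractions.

At s=4: A = (5·4 - 4)/(4 + 11) = 16/15. At s=-11: B = (5·(-11) - 4)/(-11 - 4) = 59/15
Result: (16/15)/(s - 4) + (59/15)/(s + 11)


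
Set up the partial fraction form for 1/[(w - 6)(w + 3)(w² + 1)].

Two linear + quadratic: A/(w - 6) + B/(w + 3) + (Cw + D)/(w² + 1)


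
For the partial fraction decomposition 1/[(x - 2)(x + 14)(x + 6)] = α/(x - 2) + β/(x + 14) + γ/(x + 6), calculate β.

Cover-up at x = -14: β = 1/[(-14 - 2)(-14 + 6)] = 1/[(-16)(-8)] = 1/128


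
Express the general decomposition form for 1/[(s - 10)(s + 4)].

Distinct linear factors: A/(s - 10) + B/(s + 4)


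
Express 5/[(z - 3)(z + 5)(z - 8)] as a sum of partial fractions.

Using cover-up method: α = -1/8, β = 5/104, γ = 1/13
Result: (-1/8)/(z - 3) + (5/104)/(z + 5) + (1/13)/(z - 8)


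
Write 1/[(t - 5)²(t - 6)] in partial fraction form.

Cover-up at t=6: C = 1/(6 - 5)² = 1. Cover-up at t=5: B = 1/(5 - 6) = -1. Comparing t² coeff: A = -C = -1
Result: -1/(t - 5) - 1/(t - 5)² + 1/(t - 6)


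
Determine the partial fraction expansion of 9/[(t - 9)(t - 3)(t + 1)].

Using cover-up method: P = 3/20, Q = -3/8, R = 9/40
Result: (3/20)/(t - 9) - (3/8)/(t - 3) + (9/40)/(t + 1)


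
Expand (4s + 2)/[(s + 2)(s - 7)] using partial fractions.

At s=-2: P = (4·(-2) + 2)/(-2 - 7) = 2/3. At s=7: Q = (4·7 + 2)/(7 + 2) = 10/3
Result: (2/3)/(s + 2) + (10/3)/(s - 7)


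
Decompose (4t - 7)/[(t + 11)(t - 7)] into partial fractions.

At t=-11: P = (4·(-11) - 7)/(-11 - 7) = 17/6. At t=7: Q = (4·7 - 7)/(7 + 11) = 7/6
Result: (17/6)/(t + 11) + (7/6)/(t - 7)


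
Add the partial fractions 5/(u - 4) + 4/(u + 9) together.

Common denominator (u - 4)(u + 9). Numerator: 5(u + 9) + 4(u - 4) = (5u + 45) + (4u - 16) = 9u + 29
Result: (9u + 29)/[(u - 4)(u + 9)]


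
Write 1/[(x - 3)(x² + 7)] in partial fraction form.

Cover-up at x = 3: α = 1/(3² + 7) = 1/16. Then β = -α = -1/16, γ = -α·(0 + 3) = -3/16
Result: (1/16)/(x - 3) - ((1/16)x + 3/16)/(x² + 7)


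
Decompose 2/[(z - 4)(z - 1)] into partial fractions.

2/(z - 4)(z - 1) = A/(z - 4) + B/(z - 1). A = 2/(4 - 1) = 2/3, B = 2/(1 - 4) = -2/3
Result: (2/3)/(z - 4) - (2/3)/(z - 1)


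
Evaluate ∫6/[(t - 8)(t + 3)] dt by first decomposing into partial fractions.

Decompose: 6/[(t - 8)(t + 3)] = (6/11)/(t - 8) - (6/11)/(t + 3). Integrate each term: (6/11) ln|(t - 8)| - (6/11) ln|(t + 3)| + C


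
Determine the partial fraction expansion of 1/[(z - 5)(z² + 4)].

Cover-up at z = 5: A = 1/(5² + 4) = 1/29. Then B = -A = -1/29, C = -A·(0 + 5) = -5/29
Result: (1/29)/(z - 5) - ((1/29)z + 5/29)/(z² + 4)


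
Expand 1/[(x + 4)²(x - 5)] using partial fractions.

Cover-up at x=5: R = 1/(5 + 4)² = 1/81. Cover-up at x=-4: Q = 1/(-4 - 5) = -1/9. Comparing x² coeff: P = -R = -1/81
Result: (-1/81)/(x + 4) - (1/9)/(x + 4)² + (1/81)/(x - 5)


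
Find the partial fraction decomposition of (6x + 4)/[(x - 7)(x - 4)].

At x=7: P = (6·7 + 4)/(7 - 4) = 46/3. At x=4: Q = (6·4 + 4)/(4 - 7) = -28/3
Result: (46/3)/(x - 7) - (28/3)/(x - 4)


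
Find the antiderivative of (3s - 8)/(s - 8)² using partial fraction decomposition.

Decompose: A = 3, B = 3·8 - 8 = 16, so (3s - 8)/(s - 8)² = 3/(s - 8) + 16/(s - 8)². Integrate: ∫ A/(s - 8) ds = 3 ln|(s - 8)|; ∫ B/(s - 8)² ds = -16/(s - 8). Sum: 3 ln|(s - 8)| - 16/(s - 8) + C


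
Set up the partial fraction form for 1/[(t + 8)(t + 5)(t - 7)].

Three distinct linear factors: α/(t + 8) + β/(t + 5) + γ/(t - 7)


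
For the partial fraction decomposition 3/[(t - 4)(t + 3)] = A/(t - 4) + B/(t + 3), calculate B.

Cover-up at t = -3: B = 3/(-3 - 4) = -3/7


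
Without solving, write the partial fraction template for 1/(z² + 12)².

Repeated quadratic factor: (αz + β)/(z² + 12) + (γz + δ)/(z² + 12)²


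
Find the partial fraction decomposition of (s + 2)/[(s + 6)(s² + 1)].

At s=-6: α = (1·(-6) + 2)/((-6)² + 1) = -4/37. β = -α = 4/37, γ = 1 - (-6)·α = 13/37
Result: (-4/37)/(s + 6) + ((4/37)s + 13/37)/(s² + 1)


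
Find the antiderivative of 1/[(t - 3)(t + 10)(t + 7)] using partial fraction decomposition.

Cover-up: P = 1/130, Q = 1/39, R = -1/30. Decomposition: (1/130)/(t - 3) + (1/39)/(t + 10) - (1/30)/(t + 7). Integrate each term: (1/130) ln|(t - 3)| + (1/39) ln|(t + 10)| - (1/30) ln|(t + 7)| + C


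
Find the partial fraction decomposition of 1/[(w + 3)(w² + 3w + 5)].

Cover-up at w = -3: α = 1/((-3)² + 3·(-3) + 5) = 1/5. Then β = -α = -1/5, γ = -α·(3 - 3) = 0
Result: (1/5)/(w + 3) - ((1/5)w)/(w² + 3w + 5)


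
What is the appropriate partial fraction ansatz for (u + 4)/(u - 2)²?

Repeated linear factor: P/(u - 2) + Q/(u - 2)²


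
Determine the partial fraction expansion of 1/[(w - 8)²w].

Cover-up at w=0: C = 1/(0 - 8)² = 1/64. Cover-up at w=8: B = 1/(8 - 0) = 1/8. Comparing w² coeff: A = -C = -1/64
Result: (-1/64)/(w - 8) + (1/8)/(w - 8)² + (1/64)/w


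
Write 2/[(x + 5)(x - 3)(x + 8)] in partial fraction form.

Using cover-up method: α = -1/12, β = 1/44, γ = 2/33
Result: (-1/12)/(x + 5) + (1/44)/(x - 3) + (2/33)/(x + 8)


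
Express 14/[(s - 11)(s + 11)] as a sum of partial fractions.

14/(s - 11)(s + 11) = α/(s - 11) + β/(s + 11). α = 14/(11 + 11) = 7/11, β = 14/(-11 - 11) = -7/11
Result: (7/11)/(s - 11) - (7/11)/(s + 11)


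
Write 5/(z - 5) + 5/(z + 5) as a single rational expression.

Common denominator (z - 5)(z + 5). Numerator: 5(z + 5) + 5(z - 5) = (5z + 25) + (5z - 25) = 10z
Result: (10z)/[(z - 5)(z + 5)]


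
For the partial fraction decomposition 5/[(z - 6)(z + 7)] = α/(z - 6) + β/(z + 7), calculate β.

Cover-up at z = -7: β = 5/(-7 - 6) = -5/13


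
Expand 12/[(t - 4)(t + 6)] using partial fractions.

12/(t - 4)(t + 6) = P/(t - 4) + Q/(t + 6). P = 12/(4 + 6) = 6/5, Q = 12/(-6 - 4) = -6/5
Result: (6/5)/(t - 4) - (6/5)/(t + 6)


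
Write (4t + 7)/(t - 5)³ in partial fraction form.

(4t + 7) = P(t - 5)² + Q(t - 5) + R. At t = 5: R = 4·5 + 7 = 27. Coefficients: P = 0, Q = 4
Result: 4/(t - 5)² + 27/(t - 5)³


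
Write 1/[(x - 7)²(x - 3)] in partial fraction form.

Cover-up at x=3: R = 1/(3 - 7)² = 1/16. Cover-up at x=7: Q = 1/(7 - 3) = 1/4. Comparing x² coeff: P = -R = -1/16
Result: (-1/16)/(x - 7) + (1/4)/(x - 7)² + (1/16)/(x - 3)


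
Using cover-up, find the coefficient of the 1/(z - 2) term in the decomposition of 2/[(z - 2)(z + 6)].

Cover (z - 2), set z=2: 2/((z + 6) at z=2) = 2/(8) = 1/4


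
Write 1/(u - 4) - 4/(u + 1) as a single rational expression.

Common denominator (u - 4)(u + 1). Numerator: 1(u + 1) - 4(u - 4) = (u + 1) - (4u - 16) = -3u + 17
Result: (-3u + 17)/[(u - 4)(u + 1)]


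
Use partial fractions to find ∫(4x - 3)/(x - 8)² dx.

Decompose: A = 4, B = 4·8 - 3 = 29, so (4x - 3)/(x - 8)² = 4/(x - 8) + 29/(x - 8)². Integrate: ∫ A/(x - 8) dx = 4 ln|(x - 8)|; ∫ B/(x - 8)² dx = -29/(x - 8). Sum: 4 ln|(x - 8)| - 29/(x - 8) + C


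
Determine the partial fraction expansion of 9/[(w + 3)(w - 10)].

9/(w + 3)(w - 10) = α/(w + 3) + β/(w - 10). α = 9/(-3 - 10) = -9/13, β = 9/(10 + 3) = 9/13
Result: (-9/13)/(w + 3) + (9/13)/(w - 10)


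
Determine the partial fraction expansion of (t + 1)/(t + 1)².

(t + 1) = A(t + 1) + B. At t = -1: B = 1·(-1) + 1 = 0. Coeff of t: A = 1
Result: 1/(t + 1)


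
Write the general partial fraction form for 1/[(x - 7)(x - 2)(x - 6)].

Three distinct linear factors: A/(x - 7) + B/(x - 2) + C/(x - 6)


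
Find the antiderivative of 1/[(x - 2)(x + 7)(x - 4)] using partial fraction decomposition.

Cover-up: P = -1/18, Q = 1/99, R = 1/22. Decomposition: (-1/18)/(x - 2) + (1/99)/(x + 7) + (1/22)/(x - 4). Integrate each term: (-1/18) ln|(x - 2)| + (1/99) ln|(x + 7)| + (1/22) ln|(x - 4)| + C


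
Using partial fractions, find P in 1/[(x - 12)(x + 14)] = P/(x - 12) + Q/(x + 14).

Cover-up at x = 12: P = 1/(12 + 14) = 1/26


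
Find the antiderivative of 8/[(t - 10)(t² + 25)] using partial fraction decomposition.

Cover-up at t=10: A = 8/(10²+25) = 8/125. Coeff matching: B = -8/125, C = -16/25. Decomposition: (8/125)/(t - 10) - ((8/125)t + 16/25)/(t² + 25). Integrate: linear → ln, quadratic → (1/2)ln + arctan: (8/125) ln|(t - 10)| - (4/125) ln(t² + 25) - (16/125) arctan(t/5) + C


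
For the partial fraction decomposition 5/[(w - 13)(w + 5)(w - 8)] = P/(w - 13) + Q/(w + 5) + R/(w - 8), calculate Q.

Cover-up at w = -5: Q = 5/[(-5 - 13)(-5 - 8)] = 5/[(-18)(-13)] = 5/234


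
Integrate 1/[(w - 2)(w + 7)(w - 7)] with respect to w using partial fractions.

Cover-up: α = -1/45, β = 1/126, γ = 1/70. Decomposition: (-1/45)/(w - 2) + (1/126)/(w + 7) + (1/70)/(w - 7). Integrate each term: (-1/45) ln|(w - 2)| + (1/126) ln|(w + 7)| + (1/70) ln|(w - 7)| + C


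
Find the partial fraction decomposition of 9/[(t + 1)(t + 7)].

9/(t + 1)(t + 7) = P/(t + 1) + Q/(t + 7). P = 9/(-1 + 7) = 3/2, Q = 9/(-7 + 1) = -3/2
Result: (3/2)/(t + 1) - (3/2)/(t + 7)


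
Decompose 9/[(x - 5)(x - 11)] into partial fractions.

9/(x - 5)(x - 11) = α/(x - 5) + β/(x - 11). α = 9/(5 - 11) = -3/2, β = 9/(11 - 5) = 3/2
Result: (-3/2)/(x - 5) + (3/2)/(x - 11)


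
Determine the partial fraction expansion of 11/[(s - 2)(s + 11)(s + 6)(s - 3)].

Using Heaviside cover-up: (-11/104)/(s - 2) - (11/910)/(s + 11) + (11/360)/(s + 6) + (11/126)/(s - 3)


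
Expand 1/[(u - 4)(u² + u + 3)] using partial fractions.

Cover-up at u = 4: P = 1/(4² + 1·4 + 3) = 1/23. Then Q = -P = -1/23, R = -P·(1 + 4) = -5/23
Result: (1/23)/(u - 4) - ((1/23)u + 5/23)/(u² + u + 3)


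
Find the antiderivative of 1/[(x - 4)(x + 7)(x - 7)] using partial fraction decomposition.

Cover-up: A = -1/33, B = 1/154, C = 1/42. Decomposition: (-1/33)/(x - 4) + (1/154)/(x + 7) + (1/42)/(x - 7). Integrate each term: (-1/33) ln|(x - 4)| + (1/154) ln|(x + 7)| + (1/42) ln|(x - 7)| + C


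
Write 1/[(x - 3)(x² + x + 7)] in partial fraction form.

Cover-up at x = 3: P = 1/(3² + 1·3 + 7) = 1/19. Then Q = -P = -1/19, R = -P·(1 + 3) = -4/19
Result: (1/19)/(x - 3) - ((1/19)x + 4/19)/(x² + x + 7)


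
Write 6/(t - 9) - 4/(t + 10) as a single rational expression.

Common denominator (t - 9)(t + 10). Numerator: 6(t + 10) - 4(t - 9) = (6t + 60) - (4t - 36) = 2t + 96
Result: (2t + 96)/[(t - 9)(t + 10)]


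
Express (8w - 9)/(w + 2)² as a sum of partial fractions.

(8w - 9) = A(w + 2) + B. At w = -2: B = 8·(-2) - 9 = -25. Coeff of w: A = 8
Result: 8/(w + 2) - 25/(w + 2)²


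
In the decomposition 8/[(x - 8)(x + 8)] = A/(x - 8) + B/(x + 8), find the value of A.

Cover-up at x = 8: A = 8/(8 + 8) = 8/16 = 1/2


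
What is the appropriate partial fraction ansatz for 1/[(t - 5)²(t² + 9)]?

Repeated linear + quadratic: α/(t - 5) + β/(t - 5)² + (γt + δ)/(t² + 9)


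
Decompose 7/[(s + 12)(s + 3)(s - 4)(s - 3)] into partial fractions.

Using Heaviside cover-up: (-7/2160)/(s + 12) + (1/54)/(s + 3) + (1/16)/(s - 4) - (7/90)/(s - 3)


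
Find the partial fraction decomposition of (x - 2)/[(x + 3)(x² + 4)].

At x=-3: P = (1·(-3) - 2)/((-3)² + 4) = -5/13. Q = -P = 5/13, R = 1 - (-3)·P = -2/13
Result: (-5/13)/(x + 3) + ((5/13)x - 2/13)/(x² + 4)


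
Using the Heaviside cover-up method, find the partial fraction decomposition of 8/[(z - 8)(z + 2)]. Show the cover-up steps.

Cover (z - 8): set z=8, get A = 8/(8 + 2) = 4/5. Cover (z + 2): set z=-2, get B = 8/(-2 - 8) = -4/5.
Result: (4/5)/(z - 8) - (4/5)/(z + 2)


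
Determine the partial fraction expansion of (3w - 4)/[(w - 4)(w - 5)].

At w=4: α = (3·4 - 4)/(4 - 5) = -8. At w=5: β = (3·5 - 4)/(5 - 4) = 11
Result: -8/(w - 4) + 11/(w - 5)


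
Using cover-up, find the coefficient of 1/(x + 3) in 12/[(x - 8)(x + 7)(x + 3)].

Cover (x + 3), set x=-3: 12/[(-3 - 8)(-3 + 7)] = -3/11


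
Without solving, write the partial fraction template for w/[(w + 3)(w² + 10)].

Linear + irreducible quadratic: A/(w + 3) + (Bw + C)/(w² + 10)


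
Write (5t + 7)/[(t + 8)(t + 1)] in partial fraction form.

At t=-8: P = (5·(-8) + 7)/(-8 + 1) = 33/7. At t=-1: Q = (5·(-1) + 7)/(-1 + 8) = 2/7
Result: (33/7)/(t + 8) + (2/7)/(t + 1)


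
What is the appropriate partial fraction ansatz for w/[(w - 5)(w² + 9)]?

Linear + irreducible quadratic: α/(w - 5) + (βw + γ)/(w² + 9)


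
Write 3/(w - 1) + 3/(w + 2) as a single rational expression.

Common denominator (w - 1)(w + 2). Numerator: 3(w + 2) + 3(w - 1) = (3w + 6) + (3w - 3) = 6w + 3
Result: (6w + 3)/[(w - 1)(w + 2)]


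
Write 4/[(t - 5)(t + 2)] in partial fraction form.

4/(t - 5)(t + 2) = P/(t - 5) + Q/(t + 2). P = 4/(5 + 2) = 4/7, Q = 4/(-2 - 5) = -4/7
Result: (4/7)/(t - 5) - (4/7)/(t + 2)


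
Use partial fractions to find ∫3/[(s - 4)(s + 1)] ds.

Decompose: 3/[(s - 4)(s + 1)] = (3/5)/(s - 4) - (3/5)/(s + 1). Integrate each term: (3/5) ln|(s - 4)| - (3/5) ln|(s + 1)| + C


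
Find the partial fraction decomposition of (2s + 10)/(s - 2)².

(2s + 10) = A(s - 2) + B. At s = 2: B = 2·2 + 10 = 14. Coeff of s: A = 2
Result: 2/(s - 2) + 14/(s - 2)²


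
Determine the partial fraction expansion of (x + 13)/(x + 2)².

(x + 13) = α(x + 2) + β. At x = -2: β = 1·(-2) + 13 = 11. Coeff of x: α = 1
Result: 1/(x + 2) + 11/(x + 2)²


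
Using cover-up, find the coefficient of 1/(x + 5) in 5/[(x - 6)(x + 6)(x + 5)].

Cover (x + 5), set x=-5: 5/[(-5 - 6)(-5 + 6)] = -5/11


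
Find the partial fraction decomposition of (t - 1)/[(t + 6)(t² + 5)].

At t=-6: α = (1·(-6) - 1)/((-6)² + 5) = -7/41. β = -α = 7/41, γ = 1 - (-6)·α = -1/41
Result: (-7/41)/(t + 6) + ((7/41)t - 1/41)/(t² + 5)


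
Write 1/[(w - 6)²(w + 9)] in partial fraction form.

Cover-up at w=-9: R = 1/(-9 - 6)² = 1/225. Cover-up at w=6: Q = 1/(6 + 9) = 1/15. Comparing w² coeff: P = -R = -1/225
Result: (-1/225)/(w - 6) + (1/15)/(w - 6)² + (1/225)/(w + 9)


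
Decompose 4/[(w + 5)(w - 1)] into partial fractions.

4/(w + 5)(w - 1) = A/(w + 5) + B/(w - 1). A = 4/(-5 - 1) = -2/3, B = 4/(1 + 5) = 2/3
Result: (-2/3)/(w + 5) + (2/3)/(w - 1)


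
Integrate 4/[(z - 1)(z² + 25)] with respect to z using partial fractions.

Cover-up at z=1: α = 4/(1²+25) = 2/13. Coeff matching: β = -2/13, γ = -2/13. Decomposition: (2/13)/(z - 1) - ((2/13)z + 2/13)/(z² + 25). Integrate: linear → ln, quadratic → (1/2)ln + arctan: (2/13) ln|(z - 1)| - (1/13) ln(z² + 25) - (2/65) arctan(z/5) + C


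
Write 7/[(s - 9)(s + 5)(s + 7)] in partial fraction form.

Using cover-up method: A = 1/32, B = -1/4, C = 7/32
Result: (1/32)/(s - 9) - (1/4)/(s + 5) + (7/32)/(s + 7)


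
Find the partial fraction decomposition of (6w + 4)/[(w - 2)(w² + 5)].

At w=2: A = (6·2 + 4)/(2² + 5) = 16/9. B = -A = -16/9, C = 6 - 2·A = 22/9
Result: (16/9)/(w - 2) - ((16/9)w - 22/9)/(w² + 5)


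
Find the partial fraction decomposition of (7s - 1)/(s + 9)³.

(7s - 1) = α(s + 9)² + β(s + 9) + γ. At s = -9: γ = 7·(-9) - 1 = -64. Coefficients: α = 0, β = 7
Result: 7/(s + 9)² - 64/(s + 9)³


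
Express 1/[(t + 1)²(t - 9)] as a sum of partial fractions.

Cover-up at t=9: R = 1/(9 + 1)² = 1/100. Cover-up at t=-1: Q = 1/(-1 - 9) = -1/10. Comparing t² coeff: P = -R = -1/100
Result: (-1/100)/(t + 1) - (1/10)/(t + 1)² + (1/100)/(t - 9)


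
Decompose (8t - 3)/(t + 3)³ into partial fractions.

(8t - 3) = A(t + 3)² + B(t + 3) + C. At t = -3: C = 8·(-3) - 3 = -27. Coefficients: A = 0, B = 8
Result: 8/(t + 3)² - 27/(t + 3)³


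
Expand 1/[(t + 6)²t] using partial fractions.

Cover-up at t=0: R = 1/(0 + 6)² = 1/36. Cover-up at t=-6: Q = 1/(-6 - 0) = -1/6. Comparing t² coeff: P = -R = -1/36
Result: (-1/36)/(t + 6) - (1/6)/(t + 6)² + (1/36)/t


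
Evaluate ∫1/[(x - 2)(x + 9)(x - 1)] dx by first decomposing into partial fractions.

Cover-up: α = 1/11, β = 1/110, γ = -1/10. Decomposition: (1/11)/(x - 2) + (1/110)/(x + 9) - (1/10)/(x - 1). Integrate each term: (1/11) ln|(x - 2)| + (1/110) ln|(x + 9)| - (1/10) ln|(x - 1)| + C


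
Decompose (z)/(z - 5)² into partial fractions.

(z) = α(z - 5) + β. At z = 5: β = 1·5 + 0 = 5. Coeff of z: α = 1
Result: 1/(z - 5) + 5/(z - 5)²


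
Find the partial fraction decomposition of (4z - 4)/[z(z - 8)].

At z=0: A = (4·0 - 4)/(0 - 8) = 1/2. At z=8: B = (4·8 - 4)/(8 - 0) = 7/2
Result: (1/2)/z + (7/2)/(z - 8)


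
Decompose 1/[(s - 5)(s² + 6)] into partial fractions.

Cover-up at s = 5: P = 1/(5² + 6) = 1/31. Then Q = -P = -1/31, R = -P·(0 + 5) = -5/31
Result: (1/31)/(s - 5) - ((1/31)s + 5/31)/(s² + 6)


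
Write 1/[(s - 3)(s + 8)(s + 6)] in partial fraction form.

Using cover-up method: α = 1/99, β = 1/22, γ = -1/18
Result: (1/99)/(s - 3) + (1/22)/(s + 8) - (1/18)/(s + 6)


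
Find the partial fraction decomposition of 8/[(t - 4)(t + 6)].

8/(t - 4)(t + 6) = P/(t - 4) + Q/(t + 6). P = 8/(4 + 6) = 4/5, Q = 8/(-6 - 4) = -4/5
Result: (4/5)/(t - 4) - (4/5)/(t + 6)


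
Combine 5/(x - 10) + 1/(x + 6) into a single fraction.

Common denominator (x - 10)(x + 6). Numerator: 5(x + 6) + 1(x - 10) = (5x + 30) + (x - 10) = 6x + 20
Result: (6x + 20)/[(x - 10)(x + 6)]


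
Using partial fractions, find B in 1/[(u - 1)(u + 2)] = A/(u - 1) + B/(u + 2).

Cover-up at u = -2: B = 1/(-2 - 1) = -1/3


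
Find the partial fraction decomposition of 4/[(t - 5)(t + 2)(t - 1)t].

Using Heaviside cover-up: (1/35)/(t - 5) - (2/21)/(t + 2) - (1/3)/(t - 1) + (2/5)/t


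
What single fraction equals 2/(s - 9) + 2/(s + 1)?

Common denominator (s - 9)(s + 1). Numerator: 2(s + 1) + 2(s - 9) = (2s + 2) + (2s - 18) = 4s - 16
Result: (4s - 16)/[(s - 9)(s + 1)]


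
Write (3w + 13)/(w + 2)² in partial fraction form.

(3w + 13) = P(w + 2) + Q. At w = -2: Q = 3·(-2) + 13 = 7. Coeff of w: P = 3
Result: 3/(w + 2) + 7/(w + 2)²


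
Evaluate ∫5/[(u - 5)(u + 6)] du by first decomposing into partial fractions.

Decompose: 5/[(u - 5)(u + 6)] = (5/11)/(u - 5) - (5/11)/(u + 6). Integrate each term: (5/11) ln|(u - 5)| - (5/11) ln|(u + 6)| + C


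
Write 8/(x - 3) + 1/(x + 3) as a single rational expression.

Common denominator (x - 3)(x + 3). Numerator: 8(x + 3) + 1(x - 3) = (8x + 24) + (x - 3) = 9x + 21
Result: (9x + 21)/[(x - 3)(x + 3)]


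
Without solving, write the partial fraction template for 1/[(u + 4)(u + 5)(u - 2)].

Three distinct linear factors: A/(u + 4) + B/(u + 5) + C/(u - 2)


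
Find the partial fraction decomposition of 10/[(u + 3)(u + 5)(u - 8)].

Using cover-up method: P = -5/11, Q = 5/13, R = 10/143
Result: (-5/11)/(u + 3) + (5/13)/(u + 5) + (10/143)/(u - 8)


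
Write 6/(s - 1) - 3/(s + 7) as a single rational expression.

Common denominator (s - 1)(s + 7). Numerator: 6(s + 7) - 3(s - 1) = (6s + 42) - (3s - 3) = 3s + 45
Result: (3s + 45)/[(s - 1)(s + 7)]


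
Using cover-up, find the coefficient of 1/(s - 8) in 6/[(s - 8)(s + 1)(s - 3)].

Cover (s - 8), set s=8: 6/[(8 + 1)(8 - 3)] = 2/15


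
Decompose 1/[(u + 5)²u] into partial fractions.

Cover-up at u=0: C = 1/(0 + 5)² = 1/25. Cover-up at u=-5: B = 1/(-5 - 0) = -1/5. Comparing u² coeff: A = -C = -1/25
Result: (-1/25)/(u + 5) - (1/5)/(u + 5)² + (1/25)/u


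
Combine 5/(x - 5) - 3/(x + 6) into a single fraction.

Common denominator (x - 5)(x + 6). Numerator: 5(x + 6) - 3(x - 5) = (5x + 30) - (3x - 15) = 2x + 45
Result: (2x + 45)/[(x - 5)(x + 6)]


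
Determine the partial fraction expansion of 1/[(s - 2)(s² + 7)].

Cover-up at s = 2: A = 1/(2² + 7) = 1/11. Then B = -A = -1/11, C = -A·(0 + 2) = -2/11
Result: (1/11)/(s - 2) - ((1/11)s + 2/11)/(s² + 7)


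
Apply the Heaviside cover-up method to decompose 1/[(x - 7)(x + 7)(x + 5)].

Cover (x - 7), x=7: P = 1/[(7 + 7)(7 + 5)] = 1/168. Cover (x + 7), x=-7: Q = 1/[(-7 - 7)(-7 + 5)] = 1/28. Cover (x + 5), x=-5: R = 1/[(-5 - 7)(-5 + 7)] = -1/24.
Result: (1/168)/(x - 7) + (1/28)/(x + 7) - (1/24)/(x + 5)


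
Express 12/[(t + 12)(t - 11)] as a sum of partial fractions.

12/(t + 12)(t - 11) = α/(t + 12) + β/(t - 11). α = 12/(-12 - 11) = -12/23, β = 12/(11 + 12) = 12/23
Result: (-12/23)/(t + 12) + (12/23)/(t - 11)


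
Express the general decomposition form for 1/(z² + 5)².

Repeated quadratic factor: (αz + β)/(z² + 5) + (γz + δ)/(z² + 5)²


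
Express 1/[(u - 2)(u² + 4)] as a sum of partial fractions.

Cover-up at u = 2: α = 1/(2² + 4) = 1/8. Then β = -α = -1/8, γ = -α·(0 + 2) = -1/4
Result: (1/8)/(u - 2) - ((1/8)u + 1/4)/(u² + 4)


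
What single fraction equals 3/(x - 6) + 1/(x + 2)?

Common denominator (x - 6)(x + 2). Numerator: 3(x + 2) + 1(x - 6) = (3x + 6) + (x - 6) = 4x
Result: (4x)/[(x - 6)(x + 2)]


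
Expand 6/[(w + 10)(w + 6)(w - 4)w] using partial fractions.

Using Heaviside cover-up: (-3/280)/(w + 10) + (1/40)/(w + 6) + (3/280)/(w - 4) - (1/40)/w


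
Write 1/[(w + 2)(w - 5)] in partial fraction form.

1/(w + 2)(w - 5) = α/(w + 2) + β/(w - 5). α = 1/(-2 - 5) = -1/7, β = 1/(5 + 2) = 1/7
Result: (-1/7)/(w + 2) + (1/7)/(w - 5)


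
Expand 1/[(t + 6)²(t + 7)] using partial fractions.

Cover-up at t=-7: R = 1/(-7 + 6)² = 1. Cover-up at t=-6: Q = 1/(-6 + 7) = 1. Comparing t² coeff: P = -R = -1
Result: -1/(t + 6) + 1/(t + 6)² + 1/(t + 7)


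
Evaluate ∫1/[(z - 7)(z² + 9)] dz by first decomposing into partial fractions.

Cover-up at z=7: α = 1/(7²+9) = 1/58. Coeff matching: β = -1/58, γ = -7/58. Decomposition: (1/58)/(z - 7) - ((1/58)z + 7/58)/(z² + 9). Integrate: linear → ln, quadratic → (1/2)ln + arctan: (1/58) ln|(z - 7)| - (1/116) ln(z² + 9) - (7/174) arctan(z/3) + C


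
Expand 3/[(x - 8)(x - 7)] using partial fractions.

3/(x - 8)(x - 7) = α/(x - 8) + β/(x - 7). α = 3/(8 - 7) = 3, β = 3/(7 - 8) = -3
Result: 3/(x - 8) - 3/(x - 7)


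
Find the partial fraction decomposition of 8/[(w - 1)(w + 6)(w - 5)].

Using cover-up method: P = -2/7, Q = 8/77, R = 2/11
Result: (-2/7)/(w - 1) + (8/77)/(w + 6) + (2/11)/(w - 5)


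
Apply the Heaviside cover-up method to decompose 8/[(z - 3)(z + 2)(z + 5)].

Cover (z - 3), z=3: A = 8/[(3 + 2)(3 + 5)] = 1/5. Cover (z + 2), z=-2: B = 8/[(-2 - 3)(-2 + 5)] = -8/15. Cover (z + 5), z=-5: C = 8/[(-5 - 3)(-5 + 2)] = 1/3.
Result: (1/5)/(z - 3) - (8/15)/(z + 2) + (1/3)/(z + 5)


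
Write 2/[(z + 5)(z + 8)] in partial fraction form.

2/(z + 5)(z + 8) = α/(z + 5) + β/(z + 8). α = 2/(-5 + 8) = 2/3, β = 2/(-8 + 5) = -2/3
Result: (2/3)/(z + 5) - (2/3)/(z + 8)


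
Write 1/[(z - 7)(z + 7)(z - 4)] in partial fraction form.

Using cover-up method: P = 1/42, Q = 1/154, R = -1/33
Result: (1/42)/(z - 7) + (1/154)/(z + 7) - (1/33)/(z - 4)


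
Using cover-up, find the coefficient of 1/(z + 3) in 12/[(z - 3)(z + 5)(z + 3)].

Cover (z + 3), set z=-3: 12/[(-3 - 3)(-3 + 5)] = -1


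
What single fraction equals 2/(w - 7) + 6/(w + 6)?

Common denominator (w - 7)(w + 6). Numerator: 2(w + 6) + 6(w - 7) = (2w + 12) + (6w - 42) = 8w - 30
Result: (8w - 30)/[(w - 7)(w + 6)]


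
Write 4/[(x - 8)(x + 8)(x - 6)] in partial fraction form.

Using cover-up method: α = 1/8, β = 1/56, γ = -1/7
Result: (1/8)/(x - 8) + (1/56)/(x + 8) - (1/7)/(x - 6)


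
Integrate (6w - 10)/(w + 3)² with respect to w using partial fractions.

Decompose: P = 6, Q = 6·(-3) - 10 = -28, so (6w - 10)/(w + 3)² = 6/(w + 3) - 28/(w + 3)². Integrate: ∫ P/(w + 3) dw = 6 ln|(w + 3)|; ∫ Q/(w + 3)² dw = 28/(w + 3). Sum: 6 ln|(w + 3)| + 28/(w + 3) + C


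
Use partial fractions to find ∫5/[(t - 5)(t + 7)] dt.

Decompose: 5/[(t - 5)(t + 7)] = (5/12)/(t - 5) - (5/12)/(t + 7). Integrate each term: (5/12) ln|(t - 5)| - (5/12) ln|(t + 7)| + C


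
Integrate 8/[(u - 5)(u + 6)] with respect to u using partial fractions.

Decompose: 8/[(u - 5)(u + 6)] = (8/11)/(u - 5) - (8/11)/(u + 6). Integrate each term: (8/11) ln|(u - 5)| - (8/11) ln|(u + 6)| + C


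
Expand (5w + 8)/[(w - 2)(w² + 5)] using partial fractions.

At w=2: P = (5·2 + 8)/(2² + 5) = 2. Q = -P = -2, R = 5 - 2·P = 1
Result: 2/(w - 2) - (2w - 1)/(w² + 5)


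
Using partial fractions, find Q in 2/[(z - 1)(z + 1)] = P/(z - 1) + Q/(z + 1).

Cover-up at z = -1: Q = 2/(-1 - 1) = -2/2 = -1


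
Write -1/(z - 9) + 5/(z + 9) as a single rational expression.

Common denominator (z - 9)(z + 9). Numerator: -1(z + 9) + 5(z - 9) = (-z - 9) + (5z - 45) = 4z - 54
Result: (4z - 54)/[(z - 9)(z + 9)]


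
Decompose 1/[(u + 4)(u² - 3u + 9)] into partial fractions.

Cover-up at u = -4: α = 1/((-4)² - 3·(-4) + 9) = 1/37. Then β = -α = -1/37, γ = -α·(-3 - 4) = 7/37
Result: (1/37)/(u + 4) - ((1/37)u - 7/37)/(u² - 3u + 9)


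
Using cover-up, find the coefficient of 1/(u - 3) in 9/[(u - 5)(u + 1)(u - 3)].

Cover (u - 3), set u=3: 9/[(3 - 5)(3 + 1)] = -9/8


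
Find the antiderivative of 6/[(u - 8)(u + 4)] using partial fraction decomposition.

Decompose: 6/[(u - 8)(u + 4)] = (1/2)/(u - 8) - (1/2)/(u + 4). Integrate each term: (1/2) ln|(u - 8)| - (1/2) ln|(u + 4)| + C
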